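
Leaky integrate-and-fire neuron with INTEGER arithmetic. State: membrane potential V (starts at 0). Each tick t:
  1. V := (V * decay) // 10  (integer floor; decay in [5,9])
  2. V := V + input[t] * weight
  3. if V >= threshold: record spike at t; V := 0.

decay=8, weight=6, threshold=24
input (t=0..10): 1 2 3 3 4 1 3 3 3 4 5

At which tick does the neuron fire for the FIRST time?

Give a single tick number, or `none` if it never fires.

Answer: 2

Derivation:
t=0: input=1 -> V=6
t=1: input=2 -> V=16
t=2: input=3 -> V=0 FIRE
t=3: input=3 -> V=18
t=4: input=4 -> V=0 FIRE
t=5: input=1 -> V=6
t=6: input=3 -> V=22
t=7: input=3 -> V=0 FIRE
t=8: input=3 -> V=18
t=9: input=4 -> V=0 FIRE
t=10: input=5 -> V=0 FIRE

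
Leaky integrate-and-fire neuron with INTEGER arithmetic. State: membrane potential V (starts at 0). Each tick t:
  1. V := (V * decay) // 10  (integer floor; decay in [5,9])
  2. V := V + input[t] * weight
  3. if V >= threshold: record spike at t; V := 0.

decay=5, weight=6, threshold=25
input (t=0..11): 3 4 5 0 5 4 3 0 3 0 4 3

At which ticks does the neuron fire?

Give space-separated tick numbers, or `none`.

Answer: 1 2 4 6 10

Derivation:
t=0: input=3 -> V=18
t=1: input=4 -> V=0 FIRE
t=2: input=5 -> V=0 FIRE
t=3: input=0 -> V=0
t=4: input=5 -> V=0 FIRE
t=5: input=4 -> V=24
t=6: input=3 -> V=0 FIRE
t=7: input=0 -> V=0
t=8: input=3 -> V=18
t=9: input=0 -> V=9
t=10: input=4 -> V=0 FIRE
t=11: input=3 -> V=18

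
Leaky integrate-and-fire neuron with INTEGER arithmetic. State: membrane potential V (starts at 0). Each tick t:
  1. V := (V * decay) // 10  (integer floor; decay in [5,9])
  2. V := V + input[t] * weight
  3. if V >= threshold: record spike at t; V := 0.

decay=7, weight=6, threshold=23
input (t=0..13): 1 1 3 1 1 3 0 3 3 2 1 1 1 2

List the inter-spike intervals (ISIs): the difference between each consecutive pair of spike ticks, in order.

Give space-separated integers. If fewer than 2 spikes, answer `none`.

Answer: 3 3 5

Derivation:
t=0: input=1 -> V=6
t=1: input=1 -> V=10
t=2: input=3 -> V=0 FIRE
t=3: input=1 -> V=6
t=4: input=1 -> V=10
t=5: input=3 -> V=0 FIRE
t=6: input=0 -> V=0
t=7: input=3 -> V=18
t=8: input=3 -> V=0 FIRE
t=9: input=2 -> V=12
t=10: input=1 -> V=14
t=11: input=1 -> V=15
t=12: input=1 -> V=16
t=13: input=2 -> V=0 FIRE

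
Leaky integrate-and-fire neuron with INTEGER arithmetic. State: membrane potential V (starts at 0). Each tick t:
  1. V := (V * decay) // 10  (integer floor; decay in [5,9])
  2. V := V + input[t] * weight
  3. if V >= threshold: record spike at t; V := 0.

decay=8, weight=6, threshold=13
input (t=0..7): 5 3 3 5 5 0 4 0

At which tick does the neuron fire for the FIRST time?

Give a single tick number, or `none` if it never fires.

Answer: 0

Derivation:
t=0: input=5 -> V=0 FIRE
t=1: input=3 -> V=0 FIRE
t=2: input=3 -> V=0 FIRE
t=3: input=5 -> V=0 FIRE
t=4: input=5 -> V=0 FIRE
t=5: input=0 -> V=0
t=6: input=4 -> V=0 FIRE
t=7: input=0 -> V=0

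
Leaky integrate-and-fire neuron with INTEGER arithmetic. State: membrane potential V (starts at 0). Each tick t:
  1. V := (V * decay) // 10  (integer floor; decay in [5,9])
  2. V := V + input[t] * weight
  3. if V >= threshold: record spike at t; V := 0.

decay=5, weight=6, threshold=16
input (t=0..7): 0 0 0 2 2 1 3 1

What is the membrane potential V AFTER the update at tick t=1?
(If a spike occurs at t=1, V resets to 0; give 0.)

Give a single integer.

Answer: 0

Derivation:
t=0: input=0 -> V=0
t=1: input=0 -> V=0
t=2: input=0 -> V=0
t=3: input=2 -> V=12
t=4: input=2 -> V=0 FIRE
t=5: input=1 -> V=6
t=6: input=3 -> V=0 FIRE
t=7: input=1 -> V=6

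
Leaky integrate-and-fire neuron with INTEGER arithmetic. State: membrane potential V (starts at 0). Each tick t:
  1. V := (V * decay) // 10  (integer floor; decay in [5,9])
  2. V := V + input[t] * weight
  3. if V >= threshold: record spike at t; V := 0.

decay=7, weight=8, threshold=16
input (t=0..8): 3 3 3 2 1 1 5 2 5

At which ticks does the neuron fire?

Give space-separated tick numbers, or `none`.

t=0: input=3 -> V=0 FIRE
t=1: input=3 -> V=0 FIRE
t=2: input=3 -> V=0 FIRE
t=3: input=2 -> V=0 FIRE
t=4: input=1 -> V=8
t=5: input=1 -> V=13
t=6: input=5 -> V=0 FIRE
t=7: input=2 -> V=0 FIRE
t=8: input=5 -> V=0 FIRE

Answer: 0 1 2 3 6 7 8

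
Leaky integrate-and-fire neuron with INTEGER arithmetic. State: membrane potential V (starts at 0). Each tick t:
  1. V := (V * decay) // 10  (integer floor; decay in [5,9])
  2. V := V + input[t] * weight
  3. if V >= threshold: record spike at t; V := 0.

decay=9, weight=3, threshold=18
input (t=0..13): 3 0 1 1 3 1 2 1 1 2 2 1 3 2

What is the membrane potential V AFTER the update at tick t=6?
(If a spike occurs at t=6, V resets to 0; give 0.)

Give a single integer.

t=0: input=3 -> V=9
t=1: input=0 -> V=8
t=2: input=1 -> V=10
t=3: input=1 -> V=12
t=4: input=3 -> V=0 FIRE
t=5: input=1 -> V=3
t=6: input=2 -> V=8
t=7: input=1 -> V=10
t=8: input=1 -> V=12
t=9: input=2 -> V=16
t=10: input=2 -> V=0 FIRE
t=11: input=1 -> V=3
t=12: input=3 -> V=11
t=13: input=2 -> V=15

Answer: 8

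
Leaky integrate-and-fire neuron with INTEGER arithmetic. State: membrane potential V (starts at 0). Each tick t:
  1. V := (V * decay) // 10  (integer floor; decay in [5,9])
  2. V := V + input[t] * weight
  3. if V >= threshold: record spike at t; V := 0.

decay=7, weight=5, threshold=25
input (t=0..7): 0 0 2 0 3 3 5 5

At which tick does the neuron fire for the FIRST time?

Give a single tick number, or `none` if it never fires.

t=0: input=0 -> V=0
t=1: input=0 -> V=0
t=2: input=2 -> V=10
t=3: input=0 -> V=7
t=4: input=3 -> V=19
t=5: input=3 -> V=0 FIRE
t=6: input=5 -> V=0 FIRE
t=7: input=5 -> V=0 FIRE

Answer: 5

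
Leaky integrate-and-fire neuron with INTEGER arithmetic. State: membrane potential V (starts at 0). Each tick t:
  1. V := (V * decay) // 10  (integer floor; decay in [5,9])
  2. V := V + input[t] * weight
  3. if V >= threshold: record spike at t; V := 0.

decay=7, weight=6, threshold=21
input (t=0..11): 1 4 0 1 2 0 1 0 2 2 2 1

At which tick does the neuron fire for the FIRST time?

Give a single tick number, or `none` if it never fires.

Answer: 1

Derivation:
t=0: input=1 -> V=6
t=1: input=4 -> V=0 FIRE
t=2: input=0 -> V=0
t=3: input=1 -> V=6
t=4: input=2 -> V=16
t=5: input=0 -> V=11
t=6: input=1 -> V=13
t=7: input=0 -> V=9
t=8: input=2 -> V=18
t=9: input=2 -> V=0 FIRE
t=10: input=2 -> V=12
t=11: input=1 -> V=14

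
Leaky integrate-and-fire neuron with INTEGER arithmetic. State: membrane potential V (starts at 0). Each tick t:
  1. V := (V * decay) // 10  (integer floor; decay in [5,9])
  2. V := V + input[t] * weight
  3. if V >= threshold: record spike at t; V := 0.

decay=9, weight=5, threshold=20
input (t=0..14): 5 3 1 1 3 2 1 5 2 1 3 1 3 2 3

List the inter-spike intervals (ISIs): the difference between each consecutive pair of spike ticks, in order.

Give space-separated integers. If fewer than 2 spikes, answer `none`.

t=0: input=5 -> V=0 FIRE
t=1: input=3 -> V=15
t=2: input=1 -> V=18
t=3: input=1 -> V=0 FIRE
t=4: input=3 -> V=15
t=5: input=2 -> V=0 FIRE
t=6: input=1 -> V=5
t=7: input=5 -> V=0 FIRE
t=8: input=2 -> V=10
t=9: input=1 -> V=14
t=10: input=3 -> V=0 FIRE
t=11: input=1 -> V=5
t=12: input=3 -> V=19
t=13: input=2 -> V=0 FIRE
t=14: input=3 -> V=15

Answer: 3 2 2 3 3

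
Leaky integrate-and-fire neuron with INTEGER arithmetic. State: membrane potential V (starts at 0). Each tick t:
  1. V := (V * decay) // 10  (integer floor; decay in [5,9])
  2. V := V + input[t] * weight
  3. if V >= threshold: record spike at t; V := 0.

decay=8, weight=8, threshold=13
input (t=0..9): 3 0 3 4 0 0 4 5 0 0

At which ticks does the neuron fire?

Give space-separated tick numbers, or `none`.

t=0: input=3 -> V=0 FIRE
t=1: input=0 -> V=0
t=2: input=3 -> V=0 FIRE
t=3: input=4 -> V=0 FIRE
t=4: input=0 -> V=0
t=5: input=0 -> V=0
t=6: input=4 -> V=0 FIRE
t=7: input=5 -> V=0 FIRE
t=8: input=0 -> V=0
t=9: input=0 -> V=0

Answer: 0 2 3 6 7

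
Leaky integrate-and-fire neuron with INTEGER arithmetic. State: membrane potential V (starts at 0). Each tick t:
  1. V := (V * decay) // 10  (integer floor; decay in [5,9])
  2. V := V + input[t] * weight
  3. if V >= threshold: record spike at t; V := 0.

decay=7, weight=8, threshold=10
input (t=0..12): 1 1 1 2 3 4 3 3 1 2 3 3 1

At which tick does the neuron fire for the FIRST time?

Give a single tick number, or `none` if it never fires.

Answer: 1

Derivation:
t=0: input=1 -> V=8
t=1: input=1 -> V=0 FIRE
t=2: input=1 -> V=8
t=3: input=2 -> V=0 FIRE
t=4: input=3 -> V=0 FIRE
t=5: input=4 -> V=0 FIRE
t=6: input=3 -> V=0 FIRE
t=7: input=3 -> V=0 FIRE
t=8: input=1 -> V=8
t=9: input=2 -> V=0 FIRE
t=10: input=3 -> V=0 FIRE
t=11: input=3 -> V=0 FIRE
t=12: input=1 -> V=8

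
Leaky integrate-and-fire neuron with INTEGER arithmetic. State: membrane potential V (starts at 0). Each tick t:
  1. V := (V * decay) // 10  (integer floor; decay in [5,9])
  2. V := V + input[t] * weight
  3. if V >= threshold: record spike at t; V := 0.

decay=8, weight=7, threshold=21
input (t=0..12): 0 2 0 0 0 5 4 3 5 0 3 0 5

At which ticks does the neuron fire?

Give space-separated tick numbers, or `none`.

t=0: input=0 -> V=0
t=1: input=2 -> V=14
t=2: input=0 -> V=11
t=3: input=0 -> V=8
t=4: input=0 -> V=6
t=5: input=5 -> V=0 FIRE
t=6: input=4 -> V=0 FIRE
t=7: input=3 -> V=0 FIRE
t=8: input=5 -> V=0 FIRE
t=9: input=0 -> V=0
t=10: input=3 -> V=0 FIRE
t=11: input=0 -> V=0
t=12: input=5 -> V=0 FIRE

Answer: 5 6 7 8 10 12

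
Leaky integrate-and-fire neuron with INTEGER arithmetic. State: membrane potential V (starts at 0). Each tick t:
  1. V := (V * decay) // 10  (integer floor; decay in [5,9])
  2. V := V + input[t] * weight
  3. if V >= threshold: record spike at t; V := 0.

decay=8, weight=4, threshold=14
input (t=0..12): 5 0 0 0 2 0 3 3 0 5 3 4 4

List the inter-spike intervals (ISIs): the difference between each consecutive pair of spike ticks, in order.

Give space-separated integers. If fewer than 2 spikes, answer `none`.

Answer: 6 3 2 1

Derivation:
t=0: input=5 -> V=0 FIRE
t=1: input=0 -> V=0
t=2: input=0 -> V=0
t=3: input=0 -> V=0
t=4: input=2 -> V=8
t=5: input=0 -> V=6
t=6: input=3 -> V=0 FIRE
t=7: input=3 -> V=12
t=8: input=0 -> V=9
t=9: input=5 -> V=0 FIRE
t=10: input=3 -> V=12
t=11: input=4 -> V=0 FIRE
t=12: input=4 -> V=0 FIRE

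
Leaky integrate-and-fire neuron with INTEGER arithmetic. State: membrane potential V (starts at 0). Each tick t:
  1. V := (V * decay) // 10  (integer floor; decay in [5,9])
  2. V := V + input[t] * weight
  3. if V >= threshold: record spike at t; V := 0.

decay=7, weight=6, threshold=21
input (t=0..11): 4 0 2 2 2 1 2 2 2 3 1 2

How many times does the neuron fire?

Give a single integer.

Answer: 4

Derivation:
t=0: input=4 -> V=0 FIRE
t=1: input=0 -> V=0
t=2: input=2 -> V=12
t=3: input=2 -> V=20
t=4: input=2 -> V=0 FIRE
t=5: input=1 -> V=6
t=6: input=2 -> V=16
t=7: input=2 -> V=0 FIRE
t=8: input=2 -> V=12
t=9: input=3 -> V=0 FIRE
t=10: input=1 -> V=6
t=11: input=2 -> V=16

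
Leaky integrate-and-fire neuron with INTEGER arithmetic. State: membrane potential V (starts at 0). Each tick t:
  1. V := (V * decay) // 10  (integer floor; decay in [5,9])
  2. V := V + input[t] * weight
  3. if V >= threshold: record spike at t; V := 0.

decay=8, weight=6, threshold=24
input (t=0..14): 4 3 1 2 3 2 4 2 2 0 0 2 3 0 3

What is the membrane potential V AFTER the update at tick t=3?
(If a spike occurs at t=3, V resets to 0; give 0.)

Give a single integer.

Answer: 0

Derivation:
t=0: input=4 -> V=0 FIRE
t=1: input=3 -> V=18
t=2: input=1 -> V=20
t=3: input=2 -> V=0 FIRE
t=4: input=3 -> V=18
t=5: input=2 -> V=0 FIRE
t=6: input=4 -> V=0 FIRE
t=7: input=2 -> V=12
t=8: input=2 -> V=21
t=9: input=0 -> V=16
t=10: input=0 -> V=12
t=11: input=2 -> V=21
t=12: input=3 -> V=0 FIRE
t=13: input=0 -> V=0
t=14: input=3 -> V=18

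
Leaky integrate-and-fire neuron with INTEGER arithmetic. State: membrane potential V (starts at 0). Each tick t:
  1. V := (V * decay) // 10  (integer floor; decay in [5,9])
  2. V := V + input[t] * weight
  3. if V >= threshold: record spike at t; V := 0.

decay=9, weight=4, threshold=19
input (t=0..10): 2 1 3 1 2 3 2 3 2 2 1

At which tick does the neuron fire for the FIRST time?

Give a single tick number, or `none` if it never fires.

t=0: input=2 -> V=8
t=1: input=1 -> V=11
t=2: input=3 -> V=0 FIRE
t=3: input=1 -> V=4
t=4: input=2 -> V=11
t=5: input=3 -> V=0 FIRE
t=6: input=2 -> V=8
t=7: input=3 -> V=0 FIRE
t=8: input=2 -> V=8
t=9: input=2 -> V=15
t=10: input=1 -> V=17

Answer: 2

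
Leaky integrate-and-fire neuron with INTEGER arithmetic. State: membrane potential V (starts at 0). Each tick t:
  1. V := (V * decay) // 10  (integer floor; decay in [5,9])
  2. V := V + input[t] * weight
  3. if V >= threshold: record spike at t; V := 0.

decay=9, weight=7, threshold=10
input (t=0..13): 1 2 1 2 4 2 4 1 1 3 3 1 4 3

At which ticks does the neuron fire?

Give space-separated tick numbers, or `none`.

Answer: 1 3 4 5 6 8 9 10 12 13

Derivation:
t=0: input=1 -> V=7
t=1: input=2 -> V=0 FIRE
t=2: input=1 -> V=7
t=3: input=2 -> V=0 FIRE
t=4: input=4 -> V=0 FIRE
t=5: input=2 -> V=0 FIRE
t=6: input=4 -> V=0 FIRE
t=7: input=1 -> V=7
t=8: input=1 -> V=0 FIRE
t=9: input=3 -> V=0 FIRE
t=10: input=3 -> V=0 FIRE
t=11: input=1 -> V=7
t=12: input=4 -> V=0 FIRE
t=13: input=3 -> V=0 FIRE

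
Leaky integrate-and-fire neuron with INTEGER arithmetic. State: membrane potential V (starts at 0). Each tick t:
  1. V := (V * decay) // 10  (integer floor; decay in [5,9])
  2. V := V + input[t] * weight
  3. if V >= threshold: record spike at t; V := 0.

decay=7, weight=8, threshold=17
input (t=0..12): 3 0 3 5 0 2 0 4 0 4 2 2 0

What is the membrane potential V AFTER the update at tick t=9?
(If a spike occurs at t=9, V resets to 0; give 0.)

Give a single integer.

Answer: 0

Derivation:
t=0: input=3 -> V=0 FIRE
t=1: input=0 -> V=0
t=2: input=3 -> V=0 FIRE
t=3: input=5 -> V=0 FIRE
t=4: input=0 -> V=0
t=5: input=2 -> V=16
t=6: input=0 -> V=11
t=7: input=4 -> V=0 FIRE
t=8: input=0 -> V=0
t=9: input=4 -> V=0 FIRE
t=10: input=2 -> V=16
t=11: input=2 -> V=0 FIRE
t=12: input=0 -> V=0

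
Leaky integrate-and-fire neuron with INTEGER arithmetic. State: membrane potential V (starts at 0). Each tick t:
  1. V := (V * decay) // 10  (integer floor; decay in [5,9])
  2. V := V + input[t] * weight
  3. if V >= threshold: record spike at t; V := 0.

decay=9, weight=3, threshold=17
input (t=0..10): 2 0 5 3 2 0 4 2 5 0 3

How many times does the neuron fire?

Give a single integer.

t=0: input=2 -> V=6
t=1: input=0 -> V=5
t=2: input=5 -> V=0 FIRE
t=3: input=3 -> V=9
t=4: input=2 -> V=14
t=5: input=0 -> V=12
t=6: input=4 -> V=0 FIRE
t=7: input=2 -> V=6
t=8: input=5 -> V=0 FIRE
t=9: input=0 -> V=0
t=10: input=3 -> V=9

Answer: 3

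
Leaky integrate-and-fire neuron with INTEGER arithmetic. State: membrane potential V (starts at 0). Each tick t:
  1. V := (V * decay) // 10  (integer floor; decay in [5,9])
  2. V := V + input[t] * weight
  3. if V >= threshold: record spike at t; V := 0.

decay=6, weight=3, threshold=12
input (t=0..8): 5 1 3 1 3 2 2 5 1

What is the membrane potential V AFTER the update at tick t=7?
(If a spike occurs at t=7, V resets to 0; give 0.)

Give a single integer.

t=0: input=5 -> V=0 FIRE
t=1: input=1 -> V=3
t=2: input=3 -> V=10
t=3: input=1 -> V=9
t=4: input=3 -> V=0 FIRE
t=5: input=2 -> V=6
t=6: input=2 -> V=9
t=7: input=5 -> V=0 FIRE
t=8: input=1 -> V=3

Answer: 0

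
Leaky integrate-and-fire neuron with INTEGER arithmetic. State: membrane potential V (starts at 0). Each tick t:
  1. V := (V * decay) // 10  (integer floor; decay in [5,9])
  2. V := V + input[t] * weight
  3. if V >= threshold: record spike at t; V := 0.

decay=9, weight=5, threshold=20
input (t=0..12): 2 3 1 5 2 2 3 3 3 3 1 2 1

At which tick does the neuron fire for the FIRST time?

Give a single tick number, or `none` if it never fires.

Answer: 1

Derivation:
t=0: input=2 -> V=10
t=1: input=3 -> V=0 FIRE
t=2: input=1 -> V=5
t=3: input=5 -> V=0 FIRE
t=4: input=2 -> V=10
t=5: input=2 -> V=19
t=6: input=3 -> V=0 FIRE
t=7: input=3 -> V=15
t=8: input=3 -> V=0 FIRE
t=9: input=3 -> V=15
t=10: input=1 -> V=18
t=11: input=2 -> V=0 FIRE
t=12: input=1 -> V=5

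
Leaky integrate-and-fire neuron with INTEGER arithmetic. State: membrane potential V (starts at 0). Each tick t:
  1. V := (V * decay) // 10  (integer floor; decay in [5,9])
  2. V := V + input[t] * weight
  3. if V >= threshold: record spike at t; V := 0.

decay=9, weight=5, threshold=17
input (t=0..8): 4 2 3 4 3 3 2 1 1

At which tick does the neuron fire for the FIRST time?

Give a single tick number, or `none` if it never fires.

Answer: 0

Derivation:
t=0: input=4 -> V=0 FIRE
t=1: input=2 -> V=10
t=2: input=3 -> V=0 FIRE
t=3: input=4 -> V=0 FIRE
t=4: input=3 -> V=15
t=5: input=3 -> V=0 FIRE
t=6: input=2 -> V=10
t=7: input=1 -> V=14
t=8: input=1 -> V=0 FIRE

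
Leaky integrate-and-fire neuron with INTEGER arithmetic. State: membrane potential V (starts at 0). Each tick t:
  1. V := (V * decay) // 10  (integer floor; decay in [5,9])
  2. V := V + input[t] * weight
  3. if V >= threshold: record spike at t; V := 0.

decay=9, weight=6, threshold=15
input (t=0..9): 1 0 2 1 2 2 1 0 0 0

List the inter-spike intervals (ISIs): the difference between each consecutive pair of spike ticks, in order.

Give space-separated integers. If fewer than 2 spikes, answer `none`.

Answer: 2 2

Derivation:
t=0: input=1 -> V=6
t=1: input=0 -> V=5
t=2: input=2 -> V=0 FIRE
t=3: input=1 -> V=6
t=4: input=2 -> V=0 FIRE
t=5: input=2 -> V=12
t=6: input=1 -> V=0 FIRE
t=7: input=0 -> V=0
t=8: input=0 -> V=0
t=9: input=0 -> V=0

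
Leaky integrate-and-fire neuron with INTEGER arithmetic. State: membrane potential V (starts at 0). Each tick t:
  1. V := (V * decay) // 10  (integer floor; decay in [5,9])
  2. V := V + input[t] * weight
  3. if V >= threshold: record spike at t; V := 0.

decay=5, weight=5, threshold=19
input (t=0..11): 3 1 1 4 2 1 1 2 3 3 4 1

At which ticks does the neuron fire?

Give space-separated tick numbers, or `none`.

Answer: 3 8 10

Derivation:
t=0: input=3 -> V=15
t=1: input=1 -> V=12
t=2: input=1 -> V=11
t=3: input=4 -> V=0 FIRE
t=4: input=2 -> V=10
t=5: input=1 -> V=10
t=6: input=1 -> V=10
t=7: input=2 -> V=15
t=8: input=3 -> V=0 FIRE
t=9: input=3 -> V=15
t=10: input=4 -> V=0 FIRE
t=11: input=1 -> V=5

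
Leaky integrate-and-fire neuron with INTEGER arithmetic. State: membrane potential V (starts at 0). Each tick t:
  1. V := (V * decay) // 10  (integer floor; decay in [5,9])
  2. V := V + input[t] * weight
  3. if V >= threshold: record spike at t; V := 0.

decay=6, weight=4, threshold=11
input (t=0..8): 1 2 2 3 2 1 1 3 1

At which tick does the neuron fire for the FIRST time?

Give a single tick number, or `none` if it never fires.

t=0: input=1 -> V=4
t=1: input=2 -> V=10
t=2: input=2 -> V=0 FIRE
t=3: input=3 -> V=0 FIRE
t=4: input=2 -> V=8
t=5: input=1 -> V=8
t=6: input=1 -> V=8
t=7: input=3 -> V=0 FIRE
t=8: input=1 -> V=4

Answer: 2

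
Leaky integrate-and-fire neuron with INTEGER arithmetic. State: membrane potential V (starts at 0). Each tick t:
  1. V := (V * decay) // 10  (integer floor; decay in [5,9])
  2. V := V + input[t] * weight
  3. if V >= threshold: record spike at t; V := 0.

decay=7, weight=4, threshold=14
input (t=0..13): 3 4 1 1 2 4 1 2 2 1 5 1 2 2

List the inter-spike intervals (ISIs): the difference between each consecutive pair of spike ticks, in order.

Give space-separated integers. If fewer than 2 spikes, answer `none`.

t=0: input=3 -> V=12
t=1: input=4 -> V=0 FIRE
t=2: input=1 -> V=4
t=3: input=1 -> V=6
t=4: input=2 -> V=12
t=5: input=4 -> V=0 FIRE
t=6: input=1 -> V=4
t=7: input=2 -> V=10
t=8: input=2 -> V=0 FIRE
t=9: input=1 -> V=4
t=10: input=5 -> V=0 FIRE
t=11: input=1 -> V=4
t=12: input=2 -> V=10
t=13: input=2 -> V=0 FIRE

Answer: 4 3 2 3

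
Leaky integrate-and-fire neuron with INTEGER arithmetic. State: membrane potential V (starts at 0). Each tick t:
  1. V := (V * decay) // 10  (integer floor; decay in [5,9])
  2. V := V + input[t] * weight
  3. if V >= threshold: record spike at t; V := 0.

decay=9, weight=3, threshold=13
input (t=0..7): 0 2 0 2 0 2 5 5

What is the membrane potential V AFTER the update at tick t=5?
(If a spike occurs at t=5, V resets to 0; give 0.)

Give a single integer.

t=0: input=0 -> V=0
t=1: input=2 -> V=6
t=2: input=0 -> V=5
t=3: input=2 -> V=10
t=4: input=0 -> V=9
t=5: input=2 -> V=0 FIRE
t=6: input=5 -> V=0 FIRE
t=7: input=5 -> V=0 FIRE

Answer: 0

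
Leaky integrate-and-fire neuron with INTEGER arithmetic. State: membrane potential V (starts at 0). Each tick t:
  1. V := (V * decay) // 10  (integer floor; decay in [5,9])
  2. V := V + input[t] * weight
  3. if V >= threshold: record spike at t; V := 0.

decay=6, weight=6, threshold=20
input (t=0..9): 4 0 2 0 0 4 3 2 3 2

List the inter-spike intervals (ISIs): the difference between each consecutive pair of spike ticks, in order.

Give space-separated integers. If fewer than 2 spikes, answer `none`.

Answer: 5 2 2

Derivation:
t=0: input=4 -> V=0 FIRE
t=1: input=0 -> V=0
t=2: input=2 -> V=12
t=3: input=0 -> V=7
t=4: input=0 -> V=4
t=5: input=4 -> V=0 FIRE
t=6: input=3 -> V=18
t=7: input=2 -> V=0 FIRE
t=8: input=3 -> V=18
t=9: input=2 -> V=0 FIRE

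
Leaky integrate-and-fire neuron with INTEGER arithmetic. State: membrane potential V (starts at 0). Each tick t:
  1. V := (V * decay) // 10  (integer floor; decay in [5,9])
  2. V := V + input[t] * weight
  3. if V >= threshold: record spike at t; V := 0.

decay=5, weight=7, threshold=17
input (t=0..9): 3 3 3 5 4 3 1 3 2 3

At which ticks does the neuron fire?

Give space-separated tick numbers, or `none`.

Answer: 0 1 2 3 4 5 7 9

Derivation:
t=0: input=3 -> V=0 FIRE
t=1: input=3 -> V=0 FIRE
t=2: input=3 -> V=0 FIRE
t=3: input=5 -> V=0 FIRE
t=4: input=4 -> V=0 FIRE
t=5: input=3 -> V=0 FIRE
t=6: input=1 -> V=7
t=7: input=3 -> V=0 FIRE
t=8: input=2 -> V=14
t=9: input=3 -> V=0 FIRE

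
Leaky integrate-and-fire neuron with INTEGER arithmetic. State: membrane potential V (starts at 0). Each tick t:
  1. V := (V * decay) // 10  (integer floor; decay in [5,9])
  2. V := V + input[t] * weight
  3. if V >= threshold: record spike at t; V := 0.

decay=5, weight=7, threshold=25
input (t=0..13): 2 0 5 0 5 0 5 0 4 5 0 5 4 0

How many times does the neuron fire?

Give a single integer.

t=0: input=2 -> V=14
t=1: input=0 -> V=7
t=2: input=5 -> V=0 FIRE
t=3: input=0 -> V=0
t=4: input=5 -> V=0 FIRE
t=5: input=0 -> V=0
t=6: input=5 -> V=0 FIRE
t=7: input=0 -> V=0
t=8: input=4 -> V=0 FIRE
t=9: input=5 -> V=0 FIRE
t=10: input=0 -> V=0
t=11: input=5 -> V=0 FIRE
t=12: input=4 -> V=0 FIRE
t=13: input=0 -> V=0

Answer: 7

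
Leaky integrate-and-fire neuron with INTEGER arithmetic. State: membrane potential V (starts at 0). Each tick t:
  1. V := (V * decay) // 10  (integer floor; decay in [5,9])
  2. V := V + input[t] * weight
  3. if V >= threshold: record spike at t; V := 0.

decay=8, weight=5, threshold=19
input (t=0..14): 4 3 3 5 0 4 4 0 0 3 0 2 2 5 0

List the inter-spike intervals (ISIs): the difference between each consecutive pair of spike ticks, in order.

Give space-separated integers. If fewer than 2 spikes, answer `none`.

Answer: 2 1 2 1 5 2

Derivation:
t=0: input=4 -> V=0 FIRE
t=1: input=3 -> V=15
t=2: input=3 -> V=0 FIRE
t=3: input=5 -> V=0 FIRE
t=4: input=0 -> V=0
t=5: input=4 -> V=0 FIRE
t=6: input=4 -> V=0 FIRE
t=7: input=0 -> V=0
t=8: input=0 -> V=0
t=9: input=3 -> V=15
t=10: input=0 -> V=12
t=11: input=2 -> V=0 FIRE
t=12: input=2 -> V=10
t=13: input=5 -> V=0 FIRE
t=14: input=0 -> V=0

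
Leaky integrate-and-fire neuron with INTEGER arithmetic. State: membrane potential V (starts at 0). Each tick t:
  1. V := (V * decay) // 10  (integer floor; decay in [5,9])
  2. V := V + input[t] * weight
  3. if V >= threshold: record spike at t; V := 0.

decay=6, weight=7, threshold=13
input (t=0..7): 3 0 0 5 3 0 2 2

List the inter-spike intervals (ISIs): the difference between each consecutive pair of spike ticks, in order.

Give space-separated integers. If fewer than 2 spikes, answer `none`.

Answer: 3 1 2 1

Derivation:
t=0: input=3 -> V=0 FIRE
t=1: input=0 -> V=0
t=2: input=0 -> V=0
t=3: input=5 -> V=0 FIRE
t=4: input=3 -> V=0 FIRE
t=5: input=0 -> V=0
t=6: input=2 -> V=0 FIRE
t=7: input=2 -> V=0 FIRE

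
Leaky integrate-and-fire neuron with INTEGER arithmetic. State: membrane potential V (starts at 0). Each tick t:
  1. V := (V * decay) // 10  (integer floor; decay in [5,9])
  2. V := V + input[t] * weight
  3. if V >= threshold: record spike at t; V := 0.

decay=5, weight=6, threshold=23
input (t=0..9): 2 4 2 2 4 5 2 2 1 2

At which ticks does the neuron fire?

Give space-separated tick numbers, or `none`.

Answer: 1 4 5

Derivation:
t=0: input=2 -> V=12
t=1: input=4 -> V=0 FIRE
t=2: input=2 -> V=12
t=3: input=2 -> V=18
t=4: input=4 -> V=0 FIRE
t=5: input=5 -> V=0 FIRE
t=6: input=2 -> V=12
t=7: input=2 -> V=18
t=8: input=1 -> V=15
t=9: input=2 -> V=19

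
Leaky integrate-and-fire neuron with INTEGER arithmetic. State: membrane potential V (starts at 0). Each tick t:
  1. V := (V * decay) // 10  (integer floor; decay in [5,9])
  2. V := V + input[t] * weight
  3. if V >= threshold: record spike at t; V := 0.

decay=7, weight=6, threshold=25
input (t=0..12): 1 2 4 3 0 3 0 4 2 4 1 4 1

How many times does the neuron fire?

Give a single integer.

Answer: 4

Derivation:
t=0: input=1 -> V=6
t=1: input=2 -> V=16
t=2: input=4 -> V=0 FIRE
t=3: input=3 -> V=18
t=4: input=0 -> V=12
t=5: input=3 -> V=0 FIRE
t=6: input=0 -> V=0
t=7: input=4 -> V=24
t=8: input=2 -> V=0 FIRE
t=9: input=4 -> V=24
t=10: input=1 -> V=22
t=11: input=4 -> V=0 FIRE
t=12: input=1 -> V=6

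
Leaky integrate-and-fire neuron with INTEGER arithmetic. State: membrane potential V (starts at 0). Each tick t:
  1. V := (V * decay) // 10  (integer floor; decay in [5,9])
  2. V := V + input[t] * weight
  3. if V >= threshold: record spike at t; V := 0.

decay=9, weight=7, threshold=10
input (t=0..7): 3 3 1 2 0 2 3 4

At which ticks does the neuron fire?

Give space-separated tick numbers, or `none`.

t=0: input=3 -> V=0 FIRE
t=1: input=3 -> V=0 FIRE
t=2: input=1 -> V=7
t=3: input=2 -> V=0 FIRE
t=4: input=0 -> V=0
t=5: input=2 -> V=0 FIRE
t=6: input=3 -> V=0 FIRE
t=7: input=4 -> V=0 FIRE

Answer: 0 1 3 5 6 7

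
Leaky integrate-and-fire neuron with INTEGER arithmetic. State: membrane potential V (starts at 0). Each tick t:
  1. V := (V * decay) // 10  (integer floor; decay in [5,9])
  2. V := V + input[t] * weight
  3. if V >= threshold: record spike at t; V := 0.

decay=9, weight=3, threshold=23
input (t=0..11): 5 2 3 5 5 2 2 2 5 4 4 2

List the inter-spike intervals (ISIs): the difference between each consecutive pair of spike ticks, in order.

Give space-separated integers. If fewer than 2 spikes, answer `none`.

Answer: 2 4 3

Derivation:
t=0: input=5 -> V=15
t=1: input=2 -> V=19
t=2: input=3 -> V=0 FIRE
t=3: input=5 -> V=15
t=4: input=5 -> V=0 FIRE
t=5: input=2 -> V=6
t=6: input=2 -> V=11
t=7: input=2 -> V=15
t=8: input=5 -> V=0 FIRE
t=9: input=4 -> V=12
t=10: input=4 -> V=22
t=11: input=2 -> V=0 FIRE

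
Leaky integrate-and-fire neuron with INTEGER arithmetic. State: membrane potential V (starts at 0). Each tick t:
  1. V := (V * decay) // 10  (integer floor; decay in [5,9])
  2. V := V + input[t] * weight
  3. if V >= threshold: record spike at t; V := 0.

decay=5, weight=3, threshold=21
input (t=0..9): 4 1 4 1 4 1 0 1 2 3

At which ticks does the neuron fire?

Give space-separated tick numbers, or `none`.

Answer: none

Derivation:
t=0: input=4 -> V=12
t=1: input=1 -> V=9
t=2: input=4 -> V=16
t=3: input=1 -> V=11
t=4: input=4 -> V=17
t=5: input=1 -> V=11
t=6: input=0 -> V=5
t=7: input=1 -> V=5
t=8: input=2 -> V=8
t=9: input=3 -> V=13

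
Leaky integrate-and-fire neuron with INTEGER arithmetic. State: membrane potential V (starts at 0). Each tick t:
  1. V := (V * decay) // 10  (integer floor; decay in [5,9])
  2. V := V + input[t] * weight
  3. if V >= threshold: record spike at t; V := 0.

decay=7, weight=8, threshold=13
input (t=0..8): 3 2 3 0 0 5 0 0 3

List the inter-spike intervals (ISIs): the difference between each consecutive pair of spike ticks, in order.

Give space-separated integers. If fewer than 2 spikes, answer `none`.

Answer: 1 1 3 3

Derivation:
t=0: input=3 -> V=0 FIRE
t=1: input=2 -> V=0 FIRE
t=2: input=3 -> V=0 FIRE
t=3: input=0 -> V=0
t=4: input=0 -> V=0
t=5: input=5 -> V=0 FIRE
t=6: input=0 -> V=0
t=7: input=0 -> V=0
t=8: input=3 -> V=0 FIRE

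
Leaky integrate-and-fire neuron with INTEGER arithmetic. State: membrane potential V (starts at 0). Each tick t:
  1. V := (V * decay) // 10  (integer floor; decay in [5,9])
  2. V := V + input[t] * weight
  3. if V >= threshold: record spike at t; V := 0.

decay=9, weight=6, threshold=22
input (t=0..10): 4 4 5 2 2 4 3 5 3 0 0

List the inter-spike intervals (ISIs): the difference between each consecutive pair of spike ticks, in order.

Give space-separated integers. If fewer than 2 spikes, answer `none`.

Answer: 1 1 2 1 2

Derivation:
t=0: input=4 -> V=0 FIRE
t=1: input=4 -> V=0 FIRE
t=2: input=5 -> V=0 FIRE
t=3: input=2 -> V=12
t=4: input=2 -> V=0 FIRE
t=5: input=4 -> V=0 FIRE
t=6: input=3 -> V=18
t=7: input=5 -> V=0 FIRE
t=8: input=3 -> V=18
t=9: input=0 -> V=16
t=10: input=0 -> V=14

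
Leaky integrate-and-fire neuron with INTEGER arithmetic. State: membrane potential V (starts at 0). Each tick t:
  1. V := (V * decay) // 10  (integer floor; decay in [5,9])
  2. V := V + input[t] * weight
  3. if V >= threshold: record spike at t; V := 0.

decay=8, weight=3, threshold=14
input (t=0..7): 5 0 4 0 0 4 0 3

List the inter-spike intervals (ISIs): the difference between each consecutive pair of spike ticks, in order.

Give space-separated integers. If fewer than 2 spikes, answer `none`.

t=0: input=5 -> V=0 FIRE
t=1: input=0 -> V=0
t=2: input=4 -> V=12
t=3: input=0 -> V=9
t=4: input=0 -> V=7
t=5: input=4 -> V=0 FIRE
t=6: input=0 -> V=0
t=7: input=3 -> V=9

Answer: 5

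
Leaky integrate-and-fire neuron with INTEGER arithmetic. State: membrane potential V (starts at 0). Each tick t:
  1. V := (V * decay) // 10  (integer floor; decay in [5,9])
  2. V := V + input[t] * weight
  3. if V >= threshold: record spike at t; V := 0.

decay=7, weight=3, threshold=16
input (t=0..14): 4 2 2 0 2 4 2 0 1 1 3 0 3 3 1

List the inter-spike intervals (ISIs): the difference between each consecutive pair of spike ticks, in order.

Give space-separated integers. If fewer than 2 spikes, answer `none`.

t=0: input=4 -> V=12
t=1: input=2 -> V=14
t=2: input=2 -> V=15
t=3: input=0 -> V=10
t=4: input=2 -> V=13
t=5: input=4 -> V=0 FIRE
t=6: input=2 -> V=6
t=7: input=0 -> V=4
t=8: input=1 -> V=5
t=9: input=1 -> V=6
t=10: input=3 -> V=13
t=11: input=0 -> V=9
t=12: input=3 -> V=15
t=13: input=3 -> V=0 FIRE
t=14: input=1 -> V=3

Answer: 8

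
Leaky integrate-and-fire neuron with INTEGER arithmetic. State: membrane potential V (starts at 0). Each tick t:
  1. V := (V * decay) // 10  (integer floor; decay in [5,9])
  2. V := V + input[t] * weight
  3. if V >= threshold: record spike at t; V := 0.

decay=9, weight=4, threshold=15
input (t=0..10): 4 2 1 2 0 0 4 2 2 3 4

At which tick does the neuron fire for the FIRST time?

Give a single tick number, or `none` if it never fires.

t=0: input=4 -> V=0 FIRE
t=1: input=2 -> V=8
t=2: input=1 -> V=11
t=3: input=2 -> V=0 FIRE
t=4: input=0 -> V=0
t=5: input=0 -> V=0
t=6: input=4 -> V=0 FIRE
t=7: input=2 -> V=8
t=8: input=2 -> V=0 FIRE
t=9: input=3 -> V=12
t=10: input=4 -> V=0 FIRE

Answer: 0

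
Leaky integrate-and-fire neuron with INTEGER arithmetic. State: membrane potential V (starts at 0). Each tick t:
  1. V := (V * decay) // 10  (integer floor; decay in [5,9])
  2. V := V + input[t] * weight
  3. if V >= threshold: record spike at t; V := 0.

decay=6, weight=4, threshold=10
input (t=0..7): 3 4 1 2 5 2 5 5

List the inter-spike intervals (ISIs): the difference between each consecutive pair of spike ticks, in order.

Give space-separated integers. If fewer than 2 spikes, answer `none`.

t=0: input=3 -> V=0 FIRE
t=1: input=4 -> V=0 FIRE
t=2: input=1 -> V=4
t=3: input=2 -> V=0 FIRE
t=4: input=5 -> V=0 FIRE
t=5: input=2 -> V=8
t=6: input=5 -> V=0 FIRE
t=7: input=5 -> V=0 FIRE

Answer: 1 2 1 2 1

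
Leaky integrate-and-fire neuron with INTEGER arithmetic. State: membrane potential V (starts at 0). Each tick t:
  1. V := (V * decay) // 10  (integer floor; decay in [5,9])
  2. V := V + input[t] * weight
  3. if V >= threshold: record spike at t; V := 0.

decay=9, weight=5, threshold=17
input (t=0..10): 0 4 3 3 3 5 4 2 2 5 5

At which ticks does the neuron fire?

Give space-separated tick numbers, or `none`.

t=0: input=0 -> V=0
t=1: input=4 -> V=0 FIRE
t=2: input=3 -> V=15
t=3: input=3 -> V=0 FIRE
t=4: input=3 -> V=15
t=5: input=5 -> V=0 FIRE
t=6: input=4 -> V=0 FIRE
t=7: input=2 -> V=10
t=8: input=2 -> V=0 FIRE
t=9: input=5 -> V=0 FIRE
t=10: input=5 -> V=0 FIRE

Answer: 1 3 5 6 8 9 10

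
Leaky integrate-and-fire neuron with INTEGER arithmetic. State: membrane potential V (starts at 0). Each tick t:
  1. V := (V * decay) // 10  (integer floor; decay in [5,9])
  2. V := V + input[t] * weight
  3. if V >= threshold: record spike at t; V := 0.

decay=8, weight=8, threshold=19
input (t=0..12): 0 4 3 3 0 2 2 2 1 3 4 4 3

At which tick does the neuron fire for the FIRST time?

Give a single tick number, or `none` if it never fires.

Answer: 1

Derivation:
t=0: input=0 -> V=0
t=1: input=4 -> V=0 FIRE
t=2: input=3 -> V=0 FIRE
t=3: input=3 -> V=0 FIRE
t=4: input=0 -> V=0
t=5: input=2 -> V=16
t=6: input=2 -> V=0 FIRE
t=7: input=2 -> V=16
t=8: input=1 -> V=0 FIRE
t=9: input=3 -> V=0 FIRE
t=10: input=4 -> V=0 FIRE
t=11: input=4 -> V=0 FIRE
t=12: input=3 -> V=0 FIRE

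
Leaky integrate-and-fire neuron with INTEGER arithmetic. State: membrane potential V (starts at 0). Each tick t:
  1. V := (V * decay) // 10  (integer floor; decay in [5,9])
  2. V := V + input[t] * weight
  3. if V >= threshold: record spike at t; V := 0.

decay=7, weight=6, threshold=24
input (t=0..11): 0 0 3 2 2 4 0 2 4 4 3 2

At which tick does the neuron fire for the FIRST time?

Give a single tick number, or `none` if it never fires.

Answer: 3

Derivation:
t=0: input=0 -> V=0
t=1: input=0 -> V=0
t=2: input=3 -> V=18
t=3: input=2 -> V=0 FIRE
t=4: input=2 -> V=12
t=5: input=4 -> V=0 FIRE
t=6: input=0 -> V=0
t=7: input=2 -> V=12
t=8: input=4 -> V=0 FIRE
t=9: input=4 -> V=0 FIRE
t=10: input=3 -> V=18
t=11: input=2 -> V=0 FIRE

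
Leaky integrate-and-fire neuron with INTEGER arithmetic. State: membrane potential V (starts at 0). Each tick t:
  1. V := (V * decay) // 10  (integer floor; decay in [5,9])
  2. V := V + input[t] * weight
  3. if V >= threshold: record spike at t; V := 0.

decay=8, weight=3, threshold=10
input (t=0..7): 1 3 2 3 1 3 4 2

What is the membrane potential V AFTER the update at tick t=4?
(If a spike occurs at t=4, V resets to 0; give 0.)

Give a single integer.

Answer: 3

Derivation:
t=0: input=1 -> V=3
t=1: input=3 -> V=0 FIRE
t=2: input=2 -> V=6
t=3: input=3 -> V=0 FIRE
t=4: input=1 -> V=3
t=5: input=3 -> V=0 FIRE
t=6: input=4 -> V=0 FIRE
t=7: input=2 -> V=6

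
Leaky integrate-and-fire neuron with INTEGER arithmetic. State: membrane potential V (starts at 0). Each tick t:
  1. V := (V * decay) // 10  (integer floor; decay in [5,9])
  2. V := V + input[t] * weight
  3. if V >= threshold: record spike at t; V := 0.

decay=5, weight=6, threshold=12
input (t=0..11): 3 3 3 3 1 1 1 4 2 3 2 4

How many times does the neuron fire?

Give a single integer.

t=0: input=3 -> V=0 FIRE
t=1: input=3 -> V=0 FIRE
t=2: input=3 -> V=0 FIRE
t=3: input=3 -> V=0 FIRE
t=4: input=1 -> V=6
t=5: input=1 -> V=9
t=6: input=1 -> V=10
t=7: input=4 -> V=0 FIRE
t=8: input=2 -> V=0 FIRE
t=9: input=3 -> V=0 FIRE
t=10: input=2 -> V=0 FIRE
t=11: input=4 -> V=0 FIRE

Answer: 9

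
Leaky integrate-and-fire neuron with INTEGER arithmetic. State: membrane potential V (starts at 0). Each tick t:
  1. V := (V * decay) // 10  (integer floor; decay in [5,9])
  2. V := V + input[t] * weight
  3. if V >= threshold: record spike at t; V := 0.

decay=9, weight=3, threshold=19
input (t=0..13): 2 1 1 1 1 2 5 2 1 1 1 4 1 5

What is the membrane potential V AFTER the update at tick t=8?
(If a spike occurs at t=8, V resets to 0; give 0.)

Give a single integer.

t=0: input=2 -> V=6
t=1: input=1 -> V=8
t=2: input=1 -> V=10
t=3: input=1 -> V=12
t=4: input=1 -> V=13
t=5: input=2 -> V=17
t=6: input=5 -> V=0 FIRE
t=7: input=2 -> V=6
t=8: input=1 -> V=8
t=9: input=1 -> V=10
t=10: input=1 -> V=12
t=11: input=4 -> V=0 FIRE
t=12: input=1 -> V=3
t=13: input=5 -> V=17

Answer: 8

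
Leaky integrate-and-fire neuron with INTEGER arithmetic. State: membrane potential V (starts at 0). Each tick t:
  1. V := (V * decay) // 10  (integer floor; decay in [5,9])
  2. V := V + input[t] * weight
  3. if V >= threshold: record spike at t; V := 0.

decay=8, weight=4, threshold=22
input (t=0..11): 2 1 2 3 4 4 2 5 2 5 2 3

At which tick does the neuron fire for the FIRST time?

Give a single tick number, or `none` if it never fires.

Answer: 3

Derivation:
t=0: input=2 -> V=8
t=1: input=1 -> V=10
t=2: input=2 -> V=16
t=3: input=3 -> V=0 FIRE
t=4: input=4 -> V=16
t=5: input=4 -> V=0 FIRE
t=6: input=2 -> V=8
t=7: input=5 -> V=0 FIRE
t=8: input=2 -> V=8
t=9: input=5 -> V=0 FIRE
t=10: input=2 -> V=8
t=11: input=3 -> V=18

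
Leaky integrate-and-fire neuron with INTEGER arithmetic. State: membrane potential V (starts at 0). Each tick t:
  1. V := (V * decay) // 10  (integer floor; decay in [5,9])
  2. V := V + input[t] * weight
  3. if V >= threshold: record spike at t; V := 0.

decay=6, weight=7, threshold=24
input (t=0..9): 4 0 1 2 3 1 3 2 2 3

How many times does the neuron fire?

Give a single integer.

Answer: 4

Derivation:
t=0: input=4 -> V=0 FIRE
t=1: input=0 -> V=0
t=2: input=1 -> V=7
t=3: input=2 -> V=18
t=4: input=3 -> V=0 FIRE
t=5: input=1 -> V=7
t=6: input=3 -> V=0 FIRE
t=7: input=2 -> V=14
t=8: input=2 -> V=22
t=9: input=3 -> V=0 FIRE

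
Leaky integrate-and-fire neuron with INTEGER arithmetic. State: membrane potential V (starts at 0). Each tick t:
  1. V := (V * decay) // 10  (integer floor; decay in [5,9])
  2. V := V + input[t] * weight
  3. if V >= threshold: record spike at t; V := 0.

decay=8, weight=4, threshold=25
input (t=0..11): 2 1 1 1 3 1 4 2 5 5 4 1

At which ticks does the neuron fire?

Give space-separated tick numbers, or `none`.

Answer: 6 8 10

Derivation:
t=0: input=2 -> V=8
t=1: input=1 -> V=10
t=2: input=1 -> V=12
t=3: input=1 -> V=13
t=4: input=3 -> V=22
t=5: input=1 -> V=21
t=6: input=4 -> V=0 FIRE
t=7: input=2 -> V=8
t=8: input=5 -> V=0 FIRE
t=9: input=5 -> V=20
t=10: input=4 -> V=0 FIRE
t=11: input=1 -> V=4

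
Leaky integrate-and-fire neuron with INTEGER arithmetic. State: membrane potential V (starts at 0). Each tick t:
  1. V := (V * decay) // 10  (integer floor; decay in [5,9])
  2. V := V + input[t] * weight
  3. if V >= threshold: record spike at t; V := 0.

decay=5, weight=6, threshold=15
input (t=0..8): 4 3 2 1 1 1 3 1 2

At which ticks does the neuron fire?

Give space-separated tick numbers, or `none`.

t=0: input=4 -> V=0 FIRE
t=1: input=3 -> V=0 FIRE
t=2: input=2 -> V=12
t=3: input=1 -> V=12
t=4: input=1 -> V=12
t=5: input=1 -> V=12
t=6: input=3 -> V=0 FIRE
t=7: input=1 -> V=6
t=8: input=2 -> V=0 FIRE

Answer: 0 1 6 8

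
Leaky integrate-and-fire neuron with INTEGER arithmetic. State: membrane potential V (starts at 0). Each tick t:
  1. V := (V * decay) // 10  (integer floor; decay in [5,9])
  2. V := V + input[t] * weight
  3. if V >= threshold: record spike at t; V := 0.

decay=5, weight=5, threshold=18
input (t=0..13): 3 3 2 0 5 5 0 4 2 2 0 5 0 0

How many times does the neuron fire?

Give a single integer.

Answer: 5

Derivation:
t=0: input=3 -> V=15
t=1: input=3 -> V=0 FIRE
t=2: input=2 -> V=10
t=3: input=0 -> V=5
t=4: input=5 -> V=0 FIRE
t=5: input=5 -> V=0 FIRE
t=6: input=0 -> V=0
t=7: input=4 -> V=0 FIRE
t=8: input=2 -> V=10
t=9: input=2 -> V=15
t=10: input=0 -> V=7
t=11: input=5 -> V=0 FIRE
t=12: input=0 -> V=0
t=13: input=0 -> V=0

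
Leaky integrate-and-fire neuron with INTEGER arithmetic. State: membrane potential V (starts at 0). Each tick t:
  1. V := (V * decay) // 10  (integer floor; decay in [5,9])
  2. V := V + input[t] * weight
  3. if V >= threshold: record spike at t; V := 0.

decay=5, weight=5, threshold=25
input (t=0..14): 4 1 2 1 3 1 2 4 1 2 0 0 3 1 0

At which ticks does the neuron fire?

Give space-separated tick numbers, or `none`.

Answer: 7

Derivation:
t=0: input=4 -> V=20
t=1: input=1 -> V=15
t=2: input=2 -> V=17
t=3: input=1 -> V=13
t=4: input=3 -> V=21
t=5: input=1 -> V=15
t=6: input=2 -> V=17
t=7: input=4 -> V=0 FIRE
t=8: input=1 -> V=5
t=9: input=2 -> V=12
t=10: input=0 -> V=6
t=11: input=0 -> V=3
t=12: input=3 -> V=16
t=13: input=1 -> V=13
t=14: input=0 -> V=6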